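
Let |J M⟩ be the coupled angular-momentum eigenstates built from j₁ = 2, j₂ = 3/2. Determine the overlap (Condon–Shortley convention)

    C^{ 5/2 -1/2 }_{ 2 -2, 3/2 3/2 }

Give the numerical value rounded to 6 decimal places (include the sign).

√[6·1!3!2!/7! · 0!4!3!0!2!3!] = √(864/35)
  +(−1)^1/∏(1,0,3,2,0,0)! = -1/12  (running -1/12)
⟨..|..⟩ = √(864/35)·(-1/12) = -0.414039

-0.414039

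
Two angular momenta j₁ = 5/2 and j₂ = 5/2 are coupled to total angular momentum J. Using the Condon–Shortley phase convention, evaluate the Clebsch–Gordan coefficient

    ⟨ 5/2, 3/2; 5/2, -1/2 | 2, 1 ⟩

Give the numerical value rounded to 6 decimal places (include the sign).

-0.377964

√[5·3!2!2!/8! · 4!1!2!3!3!1!] = √(36/7)
  +(−1)^0/∏(0,3,1,2,1,0)! = 1/12  (running 1/12)
  +(−1)^1/∏(1,2,0,1,2,1)! = -1/4  (running -1/6)
⟨..|..⟩ = √(36/7)·(-1/6) = -0.377964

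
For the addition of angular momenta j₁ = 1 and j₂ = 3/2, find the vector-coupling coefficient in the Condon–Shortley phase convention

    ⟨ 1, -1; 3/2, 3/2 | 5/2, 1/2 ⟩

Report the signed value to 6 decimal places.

+√(1/10) = +0.316228

√[6·0!2!3!/6! · 0!2!3!0!3!2!] = √(72/5)
  +(−1)^0/∏(0,0,2,3,0,0)! = 1/12  (running 1/12)
⟨..|..⟩ = √(72/5)·(1/12) = +0.316228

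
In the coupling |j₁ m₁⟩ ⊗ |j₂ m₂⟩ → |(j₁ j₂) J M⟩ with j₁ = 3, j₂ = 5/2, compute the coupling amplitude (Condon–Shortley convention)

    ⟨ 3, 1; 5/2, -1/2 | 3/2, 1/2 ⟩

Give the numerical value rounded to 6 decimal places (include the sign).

triangle: 4!×2!×1!/8! = 48/40320
(j±m)!: 4!×2!×2!×3!×2!×1! = 1152
prefactor² = (2J+1)×Δ×N² = 192/35
  k=1: −1/(1!×3!×1!×1!×1!×0!) = -1/6
  k=2: +1/(2!×2!×0!×0!×2!×1!) = 1/8
Σ = -1/24  ⇒  CG² = 192/35×(-1/24)² = 1/105
CG = −√(1/105) = -0.097590

-0.097590  (= −√(1/105))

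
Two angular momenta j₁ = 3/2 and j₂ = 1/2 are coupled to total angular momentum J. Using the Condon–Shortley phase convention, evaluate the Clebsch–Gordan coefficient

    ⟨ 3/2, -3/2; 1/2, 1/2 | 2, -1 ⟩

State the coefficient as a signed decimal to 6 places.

triangle: 0!·3!·1!/5! = 6/120
(j±m)!: 0!·3!·1!·0!·1!·3! = 36
prefactor² = (2J+1)·Δ·N² = 9
  k=0: +1/(0!·0!·3!·1!·0!·0!) = 1/6
Σ = 1/6  ⇒  CG² = 9·1/6² = 1/4
CG = +√(1/4) = +0.500000

+√(1/4) = +0.500000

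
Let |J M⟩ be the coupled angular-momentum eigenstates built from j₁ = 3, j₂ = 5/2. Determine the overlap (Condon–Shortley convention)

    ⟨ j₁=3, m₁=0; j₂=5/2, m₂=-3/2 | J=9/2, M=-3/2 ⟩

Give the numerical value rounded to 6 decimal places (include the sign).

j₁+j₂−J=1  J+j₁−j₂=5  J−j₁+j₂=4  j₁+j₂+J+1=11
(j₁±m₁, j₂±m₂, J±M) = (3,3,1,4,3,6)
P² = 207360/77
sum k=0..1:
  [0] +1/72 = 1/72
  [1] −1/288 = -1/288
S = 1/96
C² = P²·S² = 45/154 ; C = +0.540562

+√(45/154) = +0.540562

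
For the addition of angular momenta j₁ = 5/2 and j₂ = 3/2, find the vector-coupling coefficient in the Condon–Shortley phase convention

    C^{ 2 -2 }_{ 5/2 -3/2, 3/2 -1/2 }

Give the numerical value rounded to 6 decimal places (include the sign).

−√(8/21) ≈ -0.617213

j₁+j₂−J=2  J+j₁−j₂=3  J−j₁+j₂=1  j₁+j₂+J+1=7
(j₁±m₁, j₂±m₂, J±M) = (1,4,1,2,0,4)
P² = 96/7
sum k=1..1:
  [1] −1/6 = -1/6
S = -1/6
C² = P²·S² = 8/21 ; C = -0.617213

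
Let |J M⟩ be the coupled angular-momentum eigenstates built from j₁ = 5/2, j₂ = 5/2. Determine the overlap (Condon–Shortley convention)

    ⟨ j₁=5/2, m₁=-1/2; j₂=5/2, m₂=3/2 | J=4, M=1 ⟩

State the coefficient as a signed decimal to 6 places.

−√(5/14) = -0.597614

triangle: 1!×4!×4!/10! = 576/3628800
(j±m)!: 2!×3!×4!×1!×5!×3! = 207360
prefactor² = (2J+1)×Δ×N² = 10368/35
  k=0: +1/(0!×1!×3!×4!×1!×0!) = 1/144
  k=1: −1/(1!×0!×2!×3!×2!×1!) = -1/24
Σ = -5/144  ⇒  CG² = 10368/35×(-5/144)² = 5/14
CG = −√(5/14) = -0.597614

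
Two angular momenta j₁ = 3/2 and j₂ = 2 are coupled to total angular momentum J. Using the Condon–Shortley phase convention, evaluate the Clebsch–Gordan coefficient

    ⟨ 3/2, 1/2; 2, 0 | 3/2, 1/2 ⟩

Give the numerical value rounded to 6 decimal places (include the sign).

√[4·2!1!2!/6! · 2!1!2!2!2!1!] = √(16/45)
  +(−1)^0/∏(0,2,1,2,0,0)! = 1/4  (running 1/4)
  +(−1)^1/∏(1,1,0,1,1,1)! = -1  (running -3/4)
⟨..|..⟩ = √(16/45)·(-3/4) = -0.447214

−√(1/5) = -0.447214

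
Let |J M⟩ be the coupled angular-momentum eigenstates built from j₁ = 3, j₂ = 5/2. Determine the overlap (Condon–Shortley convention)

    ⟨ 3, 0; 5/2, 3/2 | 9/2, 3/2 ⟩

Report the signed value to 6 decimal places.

−√(45/154) = -0.540562

triangle: 1!·5!·4!/11! = 2880/39916800
(j±m)!: 3!·3!·4!·1!·6!·3! = 3732480
prefactor² = (2J+1)·Δ·N² = 207360/77
  k=0: +1/(0!·1!·3!·4!·2!·0!) = 1/288
  k=1: −1/(1!·0!·2!·3!·3!·1!) = -1/72
Σ = -1/96  ⇒  CG² = 207360/77·(-1/96)² = 45/154
CG = −√(45/154) = -0.540562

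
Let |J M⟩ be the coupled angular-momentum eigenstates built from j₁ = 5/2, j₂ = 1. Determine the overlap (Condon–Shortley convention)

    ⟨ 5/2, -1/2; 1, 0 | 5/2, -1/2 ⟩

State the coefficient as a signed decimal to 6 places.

-0.169031

j₁+j₂−J=1  J+j₁−j₂=4  J−j₁+j₂=1  j₁+j₂+J+1=7
(j₁±m₁, j₂±m₂, J±M) = (2,3,1,1,2,3)
P² = 144/35
sum k=0..1:
  [0] +1/6 = 1/6
  [1] −1/4 = -1/4
S = -1/12
C² = P²·S² = 1/35 ; C = -0.169031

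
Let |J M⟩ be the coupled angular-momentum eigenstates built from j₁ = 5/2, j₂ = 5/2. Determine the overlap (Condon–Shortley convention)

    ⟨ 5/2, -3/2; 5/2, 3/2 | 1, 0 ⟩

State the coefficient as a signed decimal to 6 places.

triangle: 4!·1!·1!/7! = 24/5040
(j±m)!: 1!·4!·4!·1!·1!·1! = 576
prefactor² = (2J+1)·Δ·N² = 288/35
  k=3: −1/(3!·1!·1!·1!·0!·0!) = -1/6
  k=4: +1/(4!·0!·0!·0!·1!·1!) = 1/24
Σ = -1/8  ⇒  CG² = 288/35·(-1/8)² = 9/70
CG = −√(9/70) = -0.358569

−√(9/70) = -0.358569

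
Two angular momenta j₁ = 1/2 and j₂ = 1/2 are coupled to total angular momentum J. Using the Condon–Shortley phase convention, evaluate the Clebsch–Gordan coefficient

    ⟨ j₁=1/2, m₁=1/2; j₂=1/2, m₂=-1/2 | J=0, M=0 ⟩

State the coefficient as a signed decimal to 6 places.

+√(1/2) = +0.707107

√[1·1!0!0!/2! · 1!0!0!1!0!0!] = √(1/2)
  +(−1)^0/∏(0,1,0,0,0,0)! = 1  (running 1)
⟨..|..⟩ = √(1/2)·(1) = +0.707107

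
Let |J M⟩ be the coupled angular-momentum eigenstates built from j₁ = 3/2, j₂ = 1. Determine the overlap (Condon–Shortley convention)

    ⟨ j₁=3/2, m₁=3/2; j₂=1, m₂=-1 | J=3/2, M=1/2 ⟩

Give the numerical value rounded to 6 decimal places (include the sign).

j₁+j₂−J=1  J+j₁−j₂=2  J−j₁+j₂=1  j₁+j₂+J+1=5
(j₁±m₁, j₂±m₂, J±M) = (3,0,0,2,2,1)
P² = 8/5
sum k=0..0:
  [0] +1/2 = 1/2
S = 1/2
C² = P²·S² = 2/5 ; C = +0.632456

+√(2/5) ≈ +0.632456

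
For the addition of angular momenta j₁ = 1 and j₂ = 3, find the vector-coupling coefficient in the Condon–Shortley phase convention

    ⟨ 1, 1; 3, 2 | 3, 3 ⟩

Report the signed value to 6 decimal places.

j₁+j₂−J=1  J+j₁−j₂=1  J−j₁+j₂=5  j₁+j₂+J+1=8
(j₁±m₁, j₂±m₂, J±M) = (2,0,5,1,6,0)
P² = 3600
sum k=0..0:
  [0] +1/120 = 1/120
S = 1/120
C² = P²·S² = 1/4 ; C = +0.500000

+√(1/4) = +0.500000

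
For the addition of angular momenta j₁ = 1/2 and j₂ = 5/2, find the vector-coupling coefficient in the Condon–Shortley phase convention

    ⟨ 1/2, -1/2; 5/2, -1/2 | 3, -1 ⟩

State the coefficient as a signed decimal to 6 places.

√[7·0!1!5!/7! · 0!1!2!3!2!4!] = √(96)
  +(−1)^0/∏(0,0,1,2,0,3)! = 1/12  (running 1/12)
⟨..|..⟩ = √(96)·(1/12) = +0.816497

+0.816497  (= +√(2/3))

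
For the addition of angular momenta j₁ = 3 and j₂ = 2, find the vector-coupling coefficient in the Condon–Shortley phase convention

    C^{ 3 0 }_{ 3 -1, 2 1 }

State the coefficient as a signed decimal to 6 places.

+√(1/30) = +0.182574

j₁+j₂−J=2  J+j₁−j₂=4  J−j₁+j₂=2  j₁+j₂+J+1=9
(j₁±m₁, j₂±m₂, J±M) = (2,4,3,1,3,3)
P² = 96/5
sum k=1..2:
  [1] −1/12 = -1/12
  [2] +1/8 = 1/8
S = 1/24
C² = P²·S² = 1/30 ; C = +0.182574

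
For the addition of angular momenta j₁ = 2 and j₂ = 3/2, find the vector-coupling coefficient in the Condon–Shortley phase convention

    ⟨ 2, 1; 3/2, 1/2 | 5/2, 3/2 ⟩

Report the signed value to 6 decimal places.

+√(1/35) ≈ +0.169031

triangle: 1!×3!×2!/7! = 12/5040
(j±m)!: 3!×1!×2!×1!×4!×1! = 288
prefactor² = (2J+1)×Δ×N² = 144/35
  k=0: +1/(0!×1!×1!×2!×2!×0!) = 1/4
  k=1: −1/(1!×0!×0!×1!×3!×1!) = -1/6
Σ = 1/12  ⇒  CG² = 144/35×1/12² = 1/35
CG = +√(1/35) = +0.169031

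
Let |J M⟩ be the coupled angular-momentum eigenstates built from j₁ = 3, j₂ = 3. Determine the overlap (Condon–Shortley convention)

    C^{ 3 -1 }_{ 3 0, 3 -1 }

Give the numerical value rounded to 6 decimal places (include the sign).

√[7·3!3!3!/10! · 3!3!2!4!2!4!] = √(864/25)
  +(−1)^0/∏(0,3,3,2,0,1)! = 1/72  (running 1/72)
  +(−1)^1/∏(1,2,2,1,1,2)! = -1/8  (running -1/9)
  +(−1)^2/∏(2,1,1,0,2,3)! = 1/24  (running -5/72)
⟨..|..⟩ = √(864/25)·(-5/72) = -0.408248

-0.408248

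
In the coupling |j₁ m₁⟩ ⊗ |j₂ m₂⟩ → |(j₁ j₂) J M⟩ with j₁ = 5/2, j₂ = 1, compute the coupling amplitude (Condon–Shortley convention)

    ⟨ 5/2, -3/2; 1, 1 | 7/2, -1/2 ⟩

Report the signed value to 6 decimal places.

√[8·0!5!2!/8! · 1!4!2!0!3!4!] = √(2304/7)
  +(−1)^0/∏(0,0,4,2,1,0)! = 1/48  (running 1/48)
⟨..|..⟩ = √(2304/7)·(1/48) = +0.377964

+0.377964  (= +√(1/7))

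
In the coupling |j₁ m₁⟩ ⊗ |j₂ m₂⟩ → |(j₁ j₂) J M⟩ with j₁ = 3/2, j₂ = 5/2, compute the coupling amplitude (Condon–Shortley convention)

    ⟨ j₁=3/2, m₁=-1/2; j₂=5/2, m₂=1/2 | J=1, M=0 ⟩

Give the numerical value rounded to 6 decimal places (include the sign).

+√(3/10) = +0.547723

triangle: 3!*0!*2!/6! = 12/720
(j±m)!: 1!*2!*3!*2!*1!*1! = 24
prefactor² = (2J+1)*Δ*N² = 6/5
  k=2: +1/(2!*1!*0!*1!*0!*1!) = 1/2
Σ = 1/2  ⇒  CG² = 6/5*1/2² = 3/10
CG = +√(3/10) = +0.547723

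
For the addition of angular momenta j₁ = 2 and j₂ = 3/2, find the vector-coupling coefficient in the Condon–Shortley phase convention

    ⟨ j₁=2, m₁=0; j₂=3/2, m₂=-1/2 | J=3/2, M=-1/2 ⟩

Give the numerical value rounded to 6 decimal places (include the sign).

-0.447214

√[4·2!2!1!/6! · 2!2!1!2!1!2!] = √(16/45)
  +(−1)^0/∏(0,2,2,1,0,0)! = 1/4  (running 1/4)
  +(−1)^1/∏(1,1,1,0,1,1)! = -1  (running -3/4)
⟨..|..⟩ = √(16/45)·(-3/4) = -0.447214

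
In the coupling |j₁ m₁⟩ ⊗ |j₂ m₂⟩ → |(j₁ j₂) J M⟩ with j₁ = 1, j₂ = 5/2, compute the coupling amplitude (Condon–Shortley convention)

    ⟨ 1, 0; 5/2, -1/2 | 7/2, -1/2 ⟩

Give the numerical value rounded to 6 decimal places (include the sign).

triangle: 0!·2!·5!/8! = 240/40320
(j±m)!: 1!·1!·2!·3!·3!·4! = 1728
prefactor² = (2J+1)·Δ·N² = 576/7
  k=0: +1/(0!·0!·1!·2!·1!·3!) = 1/12
Σ = 1/12  ⇒  CG² = 576/7·1/12² = 4/7
CG = +√(4/7) = +0.755929

+0.755929  (= +√(4/7))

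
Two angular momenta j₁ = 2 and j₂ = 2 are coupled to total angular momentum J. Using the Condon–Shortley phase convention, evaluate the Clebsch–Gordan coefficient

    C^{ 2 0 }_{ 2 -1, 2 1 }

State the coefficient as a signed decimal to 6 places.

j₁+j₂−J=2  J+j₁−j₂=2  J−j₁+j₂=2  j₁+j₂+J+1=7
(j₁±m₁, j₂±m₂, J±M) = (1,3,3,1,2,2)
P² = 8/7
sum k=1..2:
  [1] −1/4 = -1/4
  [2] +1/2 = 1/2
S = 1/4
C² = P²·S² = 1/14 ; C = +0.267261

+√(1/14) ≈ +0.267261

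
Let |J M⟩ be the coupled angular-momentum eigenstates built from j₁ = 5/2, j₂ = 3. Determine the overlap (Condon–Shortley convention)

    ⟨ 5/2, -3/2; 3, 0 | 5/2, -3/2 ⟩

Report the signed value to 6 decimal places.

+√(7/30) = +0.483046

j₁+j₂−J=3  J+j₁−j₂=2  J−j₁+j₂=3  j₁+j₂+J+1=9
(j₁±m₁, j₂±m₂, J±M) = (1,4,3,3,1,4)
P² = 864/35
sum k=2..3:
  [2] +1/8 = 1/8
  [3] −1/36 = -1/36
S = 7/72
C² = P²·S² = 7/30 ; C = +0.483046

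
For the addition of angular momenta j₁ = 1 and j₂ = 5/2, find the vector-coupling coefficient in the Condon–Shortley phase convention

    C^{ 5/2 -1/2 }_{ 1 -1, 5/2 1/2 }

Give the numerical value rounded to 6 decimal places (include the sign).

√[6·1!1!4!/7! · 0!2!3!2!2!3!] = √(288/35)
  +(−1)^1/∏(1,0,1,2,0,2)! = -1/4  (running -1/4)
⟨..|..⟩ = √(288/35)·(-1/4) = -0.717137

−√(18/35) ≈ -0.717137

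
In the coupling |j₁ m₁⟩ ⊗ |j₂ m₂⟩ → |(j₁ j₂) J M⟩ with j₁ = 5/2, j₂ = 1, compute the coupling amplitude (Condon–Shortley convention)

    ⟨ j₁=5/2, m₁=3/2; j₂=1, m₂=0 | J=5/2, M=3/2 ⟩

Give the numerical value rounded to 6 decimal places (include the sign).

√[6·1!4!1!/7! · 4!1!1!1!4!1!] = √(576/35)
  +(−1)^0/∏(0,1,1,1,3,0)! = 1/6  (running 1/6)
  +(−1)^1/∏(1,0,0,0,4,1)! = -1/24  (running 1/8)
⟨..|..⟩ = √(576/35)·(1/8) = +0.507093

+0.507093  (= +√(9/35))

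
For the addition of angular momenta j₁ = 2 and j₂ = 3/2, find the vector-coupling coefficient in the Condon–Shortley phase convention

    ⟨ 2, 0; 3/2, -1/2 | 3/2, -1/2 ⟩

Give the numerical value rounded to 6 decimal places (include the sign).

j₁+j₂−J=2  J+j₁−j₂=2  J−j₁+j₂=1  j₁+j₂+J+1=6
(j₁±m₁, j₂±m₂, J±M) = (2,2,1,2,1,2)
P² = 16/45
sum k=0..1:
  [0] +1/4 = 1/4
  [1] −1/1 = -1
S = -3/4
C² = P²·S² = 1/5 ; C = -0.447214

−√(1/5) = -0.447214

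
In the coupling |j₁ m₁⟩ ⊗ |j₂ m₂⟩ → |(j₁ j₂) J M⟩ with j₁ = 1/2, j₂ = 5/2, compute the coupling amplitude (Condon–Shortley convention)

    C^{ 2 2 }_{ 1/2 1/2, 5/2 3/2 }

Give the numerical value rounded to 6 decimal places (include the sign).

√[5·1!0!4!/6! · 1!0!4!1!4!0!] = √(96)
  +(−1)^0/∏(0,1,0,4,0,0)! = 1/24  (running 1/24)
⟨..|..⟩ = √(96)·(1/24) = +0.408248

+0.408248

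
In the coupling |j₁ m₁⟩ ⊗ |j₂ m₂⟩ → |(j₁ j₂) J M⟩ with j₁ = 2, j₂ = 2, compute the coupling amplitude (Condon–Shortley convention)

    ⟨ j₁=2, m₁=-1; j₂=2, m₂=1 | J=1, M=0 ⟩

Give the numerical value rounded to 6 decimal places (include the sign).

+0.316228  (= +√(1/10))

√[3·3!1!1!/6! · 1!3!3!1!1!1!] = √(9/10)
  +(−1)^2/∏(2,1,1,1,0,0)! = 1/2  (running 1/2)
  +(−1)^3/∏(3,0,0,0,1,1)! = -1/6  (running 1/3)
⟨..|..⟩ = √(9/10)·(1/3) = +0.316228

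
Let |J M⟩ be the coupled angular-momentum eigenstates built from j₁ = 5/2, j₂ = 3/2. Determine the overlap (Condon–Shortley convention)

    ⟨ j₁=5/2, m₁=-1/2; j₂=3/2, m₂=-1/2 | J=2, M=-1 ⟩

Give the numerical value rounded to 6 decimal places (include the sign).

triangle: 2!·3!·1!/7! = 12/5040
(j±m)!: 2!·3!·1!·2!·1!·3! = 144
prefactor² = (2J+1)·Δ·N² = 12/7
  k=0: +1/(0!·2!·3!·1!·0!·0!) = 1/12
  k=1: −1/(1!·1!·2!·0!·1!·1!) = -1/2
Σ = -5/12  ⇒  CG² = 12/7·(-5/12)² = 25/84
CG = −√(25/84) = -0.545545

−√(25/84) = -0.545545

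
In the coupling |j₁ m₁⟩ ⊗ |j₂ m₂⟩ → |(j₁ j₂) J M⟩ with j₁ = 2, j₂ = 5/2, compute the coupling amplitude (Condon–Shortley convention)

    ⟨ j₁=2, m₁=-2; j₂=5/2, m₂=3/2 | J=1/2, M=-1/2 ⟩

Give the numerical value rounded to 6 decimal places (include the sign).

+√(1/15) = +0.258199

j₁+j₂−J=4  J+j₁−j₂=0  J−j₁+j₂=1  j₁+j₂+J+1=6
(j₁±m₁, j₂±m₂, J±M) = (0,4,4,1,0,1)
P² = 192/5
sum k=4..4:
  [4] +1/24 = 1/24
S = 1/24
C² = P²·S² = 1/15 ; C = +0.258199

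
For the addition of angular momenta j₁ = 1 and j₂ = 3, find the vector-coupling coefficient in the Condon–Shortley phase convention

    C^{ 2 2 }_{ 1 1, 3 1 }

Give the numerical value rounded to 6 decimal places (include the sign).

+√(1/21) ≈ +0.218218

triangle: 2!×0!×4!/7! = 48/5040
(j±m)!: 2!×0!×4!×2!×4!×0! = 2304
prefactor² = (2J+1)×Δ×N² = 768/7
  k=0: +1/(0!×2!×0!×4!×0!×0!) = 1/48
Σ = 1/48  ⇒  CG² = 768/7×1/48² = 1/21
CG = +√(1/21) = +0.218218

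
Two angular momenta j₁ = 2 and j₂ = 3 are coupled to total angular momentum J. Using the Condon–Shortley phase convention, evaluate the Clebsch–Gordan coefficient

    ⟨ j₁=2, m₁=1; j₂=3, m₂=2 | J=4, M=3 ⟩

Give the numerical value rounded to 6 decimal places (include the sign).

triangle: 1!·3!·5!/10! = 720/3628800
(j±m)!: 3!·1!·5!·1!·7!·1! = 3628800
prefactor² = (2J+1)·Δ·N² = 6480
  k=0: +1/(0!·1!·1!·5!·2!·0!) = 1/240
  k=1: −1/(1!·0!·0!·4!·3!·1!) = -1/144
Σ = -1/360  ⇒  CG² = 6480·(-1/360)² = 1/20
CG = −√(1/20) = -0.223607

-0.223607  (= −√(1/20))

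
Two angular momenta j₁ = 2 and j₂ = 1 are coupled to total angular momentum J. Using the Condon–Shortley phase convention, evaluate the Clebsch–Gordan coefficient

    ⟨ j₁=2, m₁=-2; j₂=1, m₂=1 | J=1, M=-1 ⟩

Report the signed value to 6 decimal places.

triangle: 2!*2!*0!/5! = 4/120
(j±m)!: 0!*4!*2!*0!*0!*2! = 96
prefactor² = (2J+1)*Δ*N² = 48/5
  k=2: +1/(2!*0!*2!*0!*0!*0!) = 1/4
Σ = 1/4  ⇒  CG² = 48/5*1/4² = 3/5
CG = +√(3/5) = +0.774597

+0.774597  (= +√(3/5))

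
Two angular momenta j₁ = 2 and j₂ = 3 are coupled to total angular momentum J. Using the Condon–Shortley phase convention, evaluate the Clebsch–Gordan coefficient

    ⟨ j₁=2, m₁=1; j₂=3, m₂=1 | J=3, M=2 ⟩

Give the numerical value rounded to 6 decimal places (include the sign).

triangle: 2!*2!*4!/9! = 96/362880
(j±m)!: 3!*1!*4!*2!*5!*1! = 34560
prefactor² = (2J+1)*Δ*N² = 64
  k=0: +1/(0!*2!*1!*4!*1!*0!) = 1/48
  k=1: −1/(1!*1!*0!*3!*2!*1!) = -1/12
Σ = -1/16  ⇒  CG² = 64*(-1/16)² = 1/4
CG = −√(1/4) = -0.500000

-0.500000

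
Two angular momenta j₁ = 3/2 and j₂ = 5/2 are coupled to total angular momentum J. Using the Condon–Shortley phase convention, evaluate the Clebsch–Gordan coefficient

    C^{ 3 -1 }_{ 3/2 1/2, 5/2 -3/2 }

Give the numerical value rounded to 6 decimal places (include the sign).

triangle: 1!×2!×4!/8! = 48/40320
(j±m)!: 2!×1!×1!×4!×2!×4! = 2304
prefactor² = (2J+1)×Δ×N² = 96/5
  k=0: +1/(0!×1!×1!×1!×1!×3!) = 1/6
  k=1: −1/(1!×0!×0!×0!×2!×4!) = -1/48
Σ = 7/48  ⇒  CG² = 96/5×7/48² = 49/120
CG = +√(49/120) = +0.639010

+√(49/120) ≈ +0.639010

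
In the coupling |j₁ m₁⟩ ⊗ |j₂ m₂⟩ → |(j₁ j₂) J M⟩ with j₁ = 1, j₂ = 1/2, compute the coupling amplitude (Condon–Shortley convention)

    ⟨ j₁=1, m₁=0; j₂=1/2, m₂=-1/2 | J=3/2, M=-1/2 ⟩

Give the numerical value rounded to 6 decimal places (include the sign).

√[4·0!2!1!/4! · 1!1!0!1!1!2!] = √(2/3)
  +(−1)^0/∏(0,0,1,0,1,1)! = 1  (running 1)
⟨..|..⟩ = √(2/3)·(1) = +0.816497

+0.816497  (= +√(2/3))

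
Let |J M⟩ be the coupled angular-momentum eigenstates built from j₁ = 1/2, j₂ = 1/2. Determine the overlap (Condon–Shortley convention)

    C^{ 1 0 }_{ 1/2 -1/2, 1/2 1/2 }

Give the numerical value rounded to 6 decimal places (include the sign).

triangle: 0!*1!*1!/3! = 1/6
(j±m)!: 0!*1!*1!*0!*1!*1! = 1
prefactor² = (2J+1)*Δ*N² = 1/2
  k=0: +1/(0!*0!*1!*1!*0!*0!) = 1
Σ = 1  ⇒  CG² = 1/2*1² = 1/2
CG = +√(1/2) = +0.707107

+0.707107  (= +√(1/2))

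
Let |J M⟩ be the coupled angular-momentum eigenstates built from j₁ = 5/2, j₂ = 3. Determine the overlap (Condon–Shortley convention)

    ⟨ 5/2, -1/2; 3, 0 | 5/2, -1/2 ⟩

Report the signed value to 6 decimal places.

+√(8/105) ≈ +0.276026

√[6·3!2!3!/9! · 2!3!3!3!2!3!] = √(216/35)
  +(−1)^1/∏(1,2,2,2,0,1)! = -1/8  (running -1/8)
  +(−1)^2/∏(2,1,1,1,1,2)! = 1/4  (running 1/8)
  +(−1)^3/∏(3,0,0,0,2,3)! = -1/72  (running 1/9)
⟨..|..⟩ = √(216/35)·(1/9) = +0.276026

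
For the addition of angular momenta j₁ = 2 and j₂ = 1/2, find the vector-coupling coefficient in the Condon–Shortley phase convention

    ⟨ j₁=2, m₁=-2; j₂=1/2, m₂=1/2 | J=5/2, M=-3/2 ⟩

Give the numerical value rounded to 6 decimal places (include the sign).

+√(1/5) ≈ +0.447214

√[6·0!4!1!/6! · 0!4!1!0!1!4!] = √(576/5)
  +(−1)^0/∏(0,0,4,1,0,0)! = 1/24  (running 1/24)
⟨..|..⟩ = √(576/5)·(1/24) = +0.447214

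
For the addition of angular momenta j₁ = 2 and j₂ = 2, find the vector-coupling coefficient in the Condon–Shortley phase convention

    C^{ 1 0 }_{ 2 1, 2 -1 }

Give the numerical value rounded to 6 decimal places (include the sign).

√[3·3!1!1!/6! · 3!1!1!3!1!1!] = √(9/10)
  +(−1)^0/∏(0,3,1,1,0,0)! = 1/6  (running 1/6)
  +(−1)^1/∏(1,2,0,0,1,1)! = -1/2  (running -1/3)
⟨..|..⟩ = √(9/10)·(-1/3) = -0.316228

−√(1/10) = -0.316228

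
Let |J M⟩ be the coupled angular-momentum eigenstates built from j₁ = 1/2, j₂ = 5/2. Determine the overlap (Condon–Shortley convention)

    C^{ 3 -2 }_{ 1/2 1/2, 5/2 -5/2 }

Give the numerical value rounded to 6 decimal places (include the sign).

+0.408248

triangle: 0!*1!*5!/7! = 120/5040
(j±m)!: 1!*0!*0!*5!*1!*5! = 14400
prefactor² = (2J+1)*Δ*N² = 2400
  k=0: +1/(0!*0!*0!*0!*1!*5!) = 1/120
Σ = 1/120  ⇒  CG² = 2400*1/120² = 1/6
CG = +√(1/6) = +0.408248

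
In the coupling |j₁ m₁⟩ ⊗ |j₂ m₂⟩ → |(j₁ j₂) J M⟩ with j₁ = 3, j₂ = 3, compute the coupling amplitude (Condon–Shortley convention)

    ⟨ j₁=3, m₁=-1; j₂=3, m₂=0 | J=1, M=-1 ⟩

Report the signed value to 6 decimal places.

−√(3/14) = -0.462910

√[3·5!1!1!/8! · 2!4!3!3!0!2!] = √(216/7)
  +(−1)^3/∏(3,2,1,0,0,1)! = -1/12  (running -1/12)
⟨..|..⟩ = √(216/7)·(-1/12) = -0.462910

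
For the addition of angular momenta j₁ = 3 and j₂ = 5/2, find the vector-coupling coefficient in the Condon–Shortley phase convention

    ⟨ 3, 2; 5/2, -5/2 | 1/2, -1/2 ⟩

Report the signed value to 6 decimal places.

j₁+j₂−J=5  J+j₁−j₂=1  J−j₁+j₂=0  j₁+j₂+J+1=7
(j₁±m₁, j₂±m₂, J±M) = (5,1,0,5,0,1)
P² = 4800/7
sum k=0..0:
  [0] +1/120 = 1/120
S = 1/120
C² = P²·S² = 1/21 ; C = +0.218218

+√(1/21) ≈ +0.218218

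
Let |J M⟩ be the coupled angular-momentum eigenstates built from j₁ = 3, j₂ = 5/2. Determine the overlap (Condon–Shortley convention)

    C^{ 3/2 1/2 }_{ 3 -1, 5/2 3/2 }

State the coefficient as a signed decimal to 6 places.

triangle: 4!·2!·1!/8! = 48/40320
(j±m)!: 2!·4!·4!·1!·2!·1! = 2304
prefactor² = (2J+1)·Δ·N² = 384/35
  k=3: −1/(3!·1!·1!·1!·1!·0!) = -1/6
  k=4: +1/(4!·0!·0!·0!·2!·1!) = 1/48
Σ = -7/48  ⇒  CG² = 384/35·(-7/48)² = 7/30
CG = −√(7/30) = -0.483046

-0.483046  (= −√(7/30))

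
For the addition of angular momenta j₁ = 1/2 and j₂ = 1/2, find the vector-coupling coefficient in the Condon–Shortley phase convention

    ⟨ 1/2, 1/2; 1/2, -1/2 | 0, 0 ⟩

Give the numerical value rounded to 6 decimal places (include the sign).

+√(1/2) = +0.707107

j₁+j₂−J=1  J+j₁−j₂=0  J−j₁+j₂=0  j₁+j₂+J+1=2
(j₁±m₁, j₂±m₂, J±M) = (1,0,0,1,0,0)
P² = 1/2
sum k=0..0:
  [0] +1/1 = 1
S = 1
C² = P²·S² = 1/2 ; C = +0.707107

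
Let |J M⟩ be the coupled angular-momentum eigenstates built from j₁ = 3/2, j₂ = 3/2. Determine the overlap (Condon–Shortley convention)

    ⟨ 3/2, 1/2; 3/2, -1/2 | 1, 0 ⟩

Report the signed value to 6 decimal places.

−√(1/20) ≈ -0.223607

j₁+j₂−J=2  J+j₁−j₂=1  J−j₁+j₂=1  j₁+j₂+J+1=5
(j₁±m₁, j₂±m₂, J±M) = (2,1,1,2,1,1)
P² = 1/5
sum k=0..1:
  [0] +1/2 = 1/2
  [1] −1/1 = -1
S = -1/2
C² = P²·S² = 1/20 ; C = -0.223607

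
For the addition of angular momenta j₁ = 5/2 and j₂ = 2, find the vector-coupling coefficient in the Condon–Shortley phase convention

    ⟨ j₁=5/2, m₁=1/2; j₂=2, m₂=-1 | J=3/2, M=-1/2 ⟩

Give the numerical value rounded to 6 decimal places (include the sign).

√[4·3!2!1!/7! · 3!2!1!3!1!2!] = √(48/35)
  +(−1)^0/∏(0,3,2,1,0,0)! = 1/12  (running 1/12)
  +(−1)^1/∏(1,2,1,0,1,1)! = -1/2  (running -5/12)
⟨..|..⟩ = √(48/35)·(-5/12) = -0.487950

−√(5/21) = -0.487950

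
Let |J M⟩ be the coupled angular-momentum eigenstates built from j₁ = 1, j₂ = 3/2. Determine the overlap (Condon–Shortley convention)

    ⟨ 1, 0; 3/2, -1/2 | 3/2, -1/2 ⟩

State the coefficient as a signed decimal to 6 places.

triangle: 1!*1!*2!/5! = 2/120
(j±m)!: 1!*1!*1!*2!*1!*2! = 4
prefactor² = (2J+1)*Δ*N² = 4/15
  k=0: +1/(0!*1!*1!*1!*0!*1!) = 1
  k=1: −1/(1!*0!*0!*0!*1!*2!) = -1/2
Σ = 1/2  ⇒  CG² = 4/15*1/2² = 1/15
CG = +√(1/15) = +0.258199

+0.258199  (= +√(1/15))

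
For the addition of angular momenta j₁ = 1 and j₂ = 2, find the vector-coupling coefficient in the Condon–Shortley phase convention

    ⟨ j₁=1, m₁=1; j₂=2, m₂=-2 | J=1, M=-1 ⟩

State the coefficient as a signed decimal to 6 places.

+√(3/5) = +0.774597

triangle: 2!·0!·2!/5! = 4/120
(j±m)!: 2!·0!·0!·4!·0!·2! = 96
prefactor² = (2J+1)·Δ·N² = 48/5
  k=0: +1/(0!·2!·0!·0!·0!·2!) = 1/4
Σ = 1/4  ⇒  CG² = 48/5·1/4² = 3/5
CG = +√(3/5) = +0.774597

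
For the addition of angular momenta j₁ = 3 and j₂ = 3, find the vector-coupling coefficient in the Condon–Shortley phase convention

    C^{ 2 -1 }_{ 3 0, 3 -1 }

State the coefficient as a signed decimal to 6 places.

√[5·4!2!2!/9! · 3!3!2!4!1!3!] = √(96/7)
  +(−1)^1/∏(1,3,2,1,0,1)! = -1/12  (running -1/12)
  +(−1)^2/∏(2,2,1,0,1,2)! = 1/8  (running 1/24)
⟨..|..⟩ = √(96/7)·(1/24) = +0.154303

+0.154303  (= +√(1/42))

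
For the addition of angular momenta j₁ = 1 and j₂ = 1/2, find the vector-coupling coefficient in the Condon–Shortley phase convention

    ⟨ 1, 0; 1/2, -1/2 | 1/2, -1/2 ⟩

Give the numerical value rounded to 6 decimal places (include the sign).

+0.577350  (= +√(1/3))

√[2·1!1!0!/3! · 1!1!0!1!0!1!] = √(1/3)
  +(−1)^0/∏(0,1,1,0,0,0)! = 1  (running 1)
⟨..|..⟩ = √(1/3)·(1) = +0.577350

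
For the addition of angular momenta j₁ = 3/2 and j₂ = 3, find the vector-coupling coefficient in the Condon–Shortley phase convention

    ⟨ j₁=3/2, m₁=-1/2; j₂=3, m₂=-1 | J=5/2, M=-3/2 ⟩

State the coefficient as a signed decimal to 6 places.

√[6·2!1!4!/8! · 1!2!2!4!1!4!] = √(576/35)
  +(−1)^1/∏(1,1,1,1,0,3)! = -1/6  (running -1/6)
  +(−1)^2/∏(2,0,0,0,1,4)! = 1/48  (running -7/48)
⟨..|..⟩ = √(576/35)·(-7/48) = -0.591608

-0.591608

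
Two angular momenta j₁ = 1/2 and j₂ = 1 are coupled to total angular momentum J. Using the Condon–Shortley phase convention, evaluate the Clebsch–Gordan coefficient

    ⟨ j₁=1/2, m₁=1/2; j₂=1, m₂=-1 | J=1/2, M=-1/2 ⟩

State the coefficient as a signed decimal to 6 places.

+0.816497  (= +√(2/3))

j₁+j₂−J=1  J+j₁−j₂=0  J−j₁+j₂=1  j₁+j₂+J+1=3
(j₁±m₁, j₂±m₂, J±M) = (1,0,0,2,0,1)
P² = 2/3
sum k=0..0:
  [0] +1/1 = 1
S = 1
C² = P²·S² = 2/3 ; C = +0.816497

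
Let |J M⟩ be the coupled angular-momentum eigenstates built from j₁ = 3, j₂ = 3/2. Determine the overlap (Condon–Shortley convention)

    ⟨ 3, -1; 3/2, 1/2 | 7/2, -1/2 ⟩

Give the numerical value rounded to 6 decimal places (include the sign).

−√(2/7) = -0.534522

√[8·1!5!2!/9! · 2!4!2!1!3!4!] = √(512/7)
  +(−1)^0/∏(0,1,4,2,1,0)! = 1/48  (running 1/48)
  +(−1)^1/∏(1,0,3,1,2,1)! = -1/12  (running -1/16)
⟨..|..⟩ = √(512/7)·(-1/16) = -0.534522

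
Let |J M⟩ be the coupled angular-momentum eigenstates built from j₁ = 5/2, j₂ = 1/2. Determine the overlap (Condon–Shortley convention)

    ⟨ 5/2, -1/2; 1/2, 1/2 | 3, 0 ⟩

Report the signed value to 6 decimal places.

+0.707107

√[7·0!5!1!/7! · 2!3!1!0!3!3!] = √(72)
  +(−1)^0/∏(0,0,3,1,2,0)! = 1/12  (running 1/12)
⟨..|..⟩ = √(72)·(1/12) = +0.707107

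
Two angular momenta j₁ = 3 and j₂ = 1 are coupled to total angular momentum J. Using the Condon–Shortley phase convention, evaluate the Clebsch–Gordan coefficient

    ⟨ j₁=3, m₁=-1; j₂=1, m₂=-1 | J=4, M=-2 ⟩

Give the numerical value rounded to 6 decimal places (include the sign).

j₁+j₂−J=0  J+j₁−j₂=6  J−j₁+j₂=2  j₁+j₂+J+1=9
(j₁±m₁, j₂±m₂, J±M) = (2,4,0,2,2,6)
P² = 34560/7
sum k=0..0:
  [0] +1/96 = 1/96
S = 1/96
C² = P²·S² = 15/28 ; C = +0.731925

+0.731925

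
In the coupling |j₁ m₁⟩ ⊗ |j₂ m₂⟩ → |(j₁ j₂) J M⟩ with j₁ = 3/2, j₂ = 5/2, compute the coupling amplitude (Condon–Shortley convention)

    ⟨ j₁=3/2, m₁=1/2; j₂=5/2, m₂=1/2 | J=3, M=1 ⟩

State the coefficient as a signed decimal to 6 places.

+√(1/60) = +0.129099

triangle: 1!*2!*4!/8! = 48/40320
(j±m)!: 2!*1!*3!*2!*4!*2! = 1152
prefactor² = (2J+1)*Δ*N² = 48/5
  k=0: +1/(0!*1!*1!*3!*1!*1!) = 1/6
  k=1: −1/(1!*0!*0!*2!*2!*2!) = -1/8
Σ = 1/24  ⇒  CG² = 48/5*1/24² = 1/60
CG = +√(1/60) = +0.129099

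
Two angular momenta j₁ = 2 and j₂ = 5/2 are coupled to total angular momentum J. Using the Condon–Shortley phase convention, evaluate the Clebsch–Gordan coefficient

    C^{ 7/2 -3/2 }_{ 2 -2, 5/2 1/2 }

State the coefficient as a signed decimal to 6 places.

j₁+j₂−J=1  J+j₁−j₂=3  J−j₁+j₂=4  j₁+j₂+J+1=9
(j₁±m₁, j₂±m₂, J±M) = (0,4,3,2,2,5)
P² = 1536/7
sum k=1..1:
  [1] −1/24 = -1/24
S = -1/24
C² = P²·S² = 8/21 ; C = -0.617213

−√(8/21) = -0.617213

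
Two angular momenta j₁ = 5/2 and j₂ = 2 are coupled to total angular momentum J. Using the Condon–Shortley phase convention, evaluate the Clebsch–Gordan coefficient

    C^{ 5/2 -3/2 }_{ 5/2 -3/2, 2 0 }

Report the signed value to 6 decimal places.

j₁+j₂−J=2  J+j₁−j₂=3  J−j₁+j₂=2  j₁+j₂+J+1=8
(j₁±m₁, j₂±m₂, J±M) = (1,4,2,2,1,4)
P² = 288/35
sum k=1..2:
  [1] −1/6 = -1/6
  [2] +1/8 = 1/8
S = -1/24
C² = P²·S² = 1/70 ; C = -0.119523

-0.119523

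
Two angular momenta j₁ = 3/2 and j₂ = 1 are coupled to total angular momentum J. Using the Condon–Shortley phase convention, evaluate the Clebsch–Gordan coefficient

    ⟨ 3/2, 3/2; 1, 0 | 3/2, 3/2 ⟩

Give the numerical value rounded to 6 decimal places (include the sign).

j₁+j₂−J=1  J+j₁−j₂=2  J−j₁+j₂=1  j₁+j₂+J+1=5
(j₁±m₁, j₂±m₂, J±M) = (3,0,1,1,3,0)
P² = 12/5
sum k=0..0:
  [0] +1/2 = 1/2
S = 1/2
C² = P²·S² = 3/5 ; C = +0.774597

+√(3/5) = +0.774597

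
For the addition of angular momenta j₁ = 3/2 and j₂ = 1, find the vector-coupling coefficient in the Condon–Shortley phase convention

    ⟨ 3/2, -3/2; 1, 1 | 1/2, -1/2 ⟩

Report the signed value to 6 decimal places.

√[2·2!1!0!/4! · 0!3!2!0!0!1!] = √(2)
  +(−1)^2/∏(2,0,1,0,0,0)! = 1/2  (running 1/2)
⟨..|..⟩ = √(2)·(1/2) = +0.707107

+0.707107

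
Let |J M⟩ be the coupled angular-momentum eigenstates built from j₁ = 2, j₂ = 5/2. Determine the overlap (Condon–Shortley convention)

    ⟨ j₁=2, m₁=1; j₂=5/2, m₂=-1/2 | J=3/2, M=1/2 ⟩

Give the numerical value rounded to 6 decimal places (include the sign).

j₁+j₂−J=3  J+j₁−j₂=1  J−j₁+j₂=2  j₁+j₂+J+1=7
(j₁±m₁, j₂±m₂, J±M) = (3,1,2,3,2,1)
P² = 48/35
sum k=0..1:
  [0] +1/12 = 1/12
  [1] −1/2 = -1/2
S = -5/12
C² = P²·S² = 5/21 ; C = -0.487950

−√(5/21) ≈ -0.487950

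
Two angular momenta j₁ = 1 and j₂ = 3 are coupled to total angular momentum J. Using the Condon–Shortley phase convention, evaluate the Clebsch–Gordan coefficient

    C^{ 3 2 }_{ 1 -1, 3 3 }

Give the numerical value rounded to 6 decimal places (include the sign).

−√(1/4) = -0.500000

triangle: 1!*1!*5!/8! = 120/40320
(j±m)!: 0!*2!*6!*0!*5!*1! = 172800
prefactor² = (2J+1)*Δ*N² = 3600
  k=1: −1/(1!*0!*1!*5!*0!*0!) = -1/120
Σ = -1/120  ⇒  CG² = 3600*(-1/120)² = 1/4
CG = −√(1/4) = -0.500000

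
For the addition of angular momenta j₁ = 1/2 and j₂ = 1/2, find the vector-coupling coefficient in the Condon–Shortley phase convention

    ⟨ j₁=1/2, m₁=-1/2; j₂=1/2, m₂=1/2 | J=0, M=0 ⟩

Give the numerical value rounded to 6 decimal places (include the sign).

triangle: 1!*0!*0!/2! = 1/2
(j±m)!: 0!*1!*1!*0!*0!*0! = 1
prefactor² = (2J+1)*Δ*N² = 1/2
  k=1: −1/(1!*0!*0!*0!*0!*0!) = -1
Σ = -1  ⇒  CG² = 1/2*(-1)² = 1/2
CG = −√(1/2) = -0.707107

-0.707107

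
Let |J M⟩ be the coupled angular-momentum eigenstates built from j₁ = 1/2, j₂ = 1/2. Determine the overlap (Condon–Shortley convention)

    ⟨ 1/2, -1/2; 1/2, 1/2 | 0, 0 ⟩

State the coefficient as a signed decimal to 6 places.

√[1·1!0!0!/2! · 0!1!1!0!0!0!] = √(1/2)
  +(−1)^1/∏(1,0,0,0,0,0)! = -1  (running -1)
⟨..|..⟩ = √(1/2)·(-1) = -0.707107

−√(1/2) = -0.707107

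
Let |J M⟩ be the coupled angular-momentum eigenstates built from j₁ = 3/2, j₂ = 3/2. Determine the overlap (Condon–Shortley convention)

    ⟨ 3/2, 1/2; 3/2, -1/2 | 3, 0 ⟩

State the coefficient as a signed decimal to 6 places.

+0.670820  (= +√(9/20))

√[7·0!3!3!/7! · 2!1!1!2!3!3!] = √(36/5)
  +(−1)^0/∏(0,0,1,1,2,2)! = 1/4  (running 1/4)
⟨..|..⟩ = √(36/5)·(1/4) = +0.670820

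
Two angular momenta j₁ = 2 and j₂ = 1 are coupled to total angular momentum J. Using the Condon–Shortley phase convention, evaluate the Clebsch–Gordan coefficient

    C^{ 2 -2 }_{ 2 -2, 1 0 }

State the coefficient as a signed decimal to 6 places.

√[5·1!3!1!/6! · 0!4!1!1!0!4!] = √(24)
  +(−1)^1/∏(1,0,3,0,0,1)! = -1/6  (running -1/6)
⟨..|..⟩ = √(24)·(-1/6) = -0.816497

-0.816497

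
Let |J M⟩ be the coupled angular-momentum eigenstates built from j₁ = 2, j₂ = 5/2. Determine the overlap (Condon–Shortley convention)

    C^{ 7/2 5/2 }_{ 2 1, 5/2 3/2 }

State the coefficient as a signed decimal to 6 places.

√[8·1!3!4!/9! · 3!1!4!1!6!1!] = √(2304/7)
  +(−1)^0/∏(0,1,1,4,2,0)! = 1/48  (running 1/48)
  +(−1)^1/∏(1,0,0,3,3,1)! = -1/36  (running -1/144)
⟨..|..⟩ = √(2304/7)·(-1/144) = -0.125988

−√(1/63) ≈ -0.125988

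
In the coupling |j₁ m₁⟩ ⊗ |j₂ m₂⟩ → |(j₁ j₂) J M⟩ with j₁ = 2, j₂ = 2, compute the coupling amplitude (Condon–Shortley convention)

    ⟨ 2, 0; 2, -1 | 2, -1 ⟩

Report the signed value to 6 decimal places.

−√(1/14) = -0.267261

j₁+j₂−J=2  J+j₁−j₂=2  J−j₁+j₂=2  j₁+j₂+J+1=7
(j₁±m₁, j₂±m₂, J±M) = (2,2,1,3,1,3)
P² = 8/7
sum k=0..1:
  [0] +1/4 = 1/4
  [1] −1/2 = -1/2
S = -1/4
C² = P²·S² = 1/14 ; C = -0.267261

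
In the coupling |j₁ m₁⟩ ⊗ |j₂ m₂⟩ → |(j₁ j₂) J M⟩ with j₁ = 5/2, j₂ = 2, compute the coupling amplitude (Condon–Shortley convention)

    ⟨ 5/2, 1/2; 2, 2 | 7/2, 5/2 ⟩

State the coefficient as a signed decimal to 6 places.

j₁+j₂−J=1  J+j₁−j₂=4  J−j₁+j₂=3  j₁+j₂+J+1=9
(j₁±m₁, j₂±m₂, J±M) = (3,2,4,0,6,1)
P² = 4608/7
sum k=1..1:
  [1] −1/36 = -1/36
S = -1/36
C² = P²·S² = 32/63 ; C = -0.712697

−√(32/63) ≈ -0.712697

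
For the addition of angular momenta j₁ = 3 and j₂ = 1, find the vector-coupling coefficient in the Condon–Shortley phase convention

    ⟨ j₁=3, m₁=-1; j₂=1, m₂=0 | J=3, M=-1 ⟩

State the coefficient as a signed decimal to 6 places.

triangle: 1!·5!·1!/8! = 120/40320
(j±m)!: 2!·4!·1!·1!·2!·4! = 2304
prefactor² = (2J+1)·Δ·N² = 48
  k=0: +1/(0!·1!·4!·1!·1!·0!) = 1/24
  k=1: −1/(1!·0!·3!·0!·2!·1!) = -1/12
Σ = -1/24  ⇒  CG² = 48·(-1/24)² = 1/12
CG = −√(1/12) = -0.288675

-0.288675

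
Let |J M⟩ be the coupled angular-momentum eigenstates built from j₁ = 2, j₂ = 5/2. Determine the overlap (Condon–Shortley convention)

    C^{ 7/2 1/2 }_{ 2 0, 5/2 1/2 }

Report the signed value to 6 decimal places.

-0.195180  (= −√(4/105))

triangle: 1!×3!×4!/9! = 144/362880
(j±m)!: 2!×2!×3!×2!×4!×3! = 6912
prefactor² = (2J+1)×Δ×N² = 768/35
  k=0: +1/(0!×1!×2!×3!×1!×1!) = 1/12
  k=1: −1/(1!×0!×1!×2!×2!×2!) = -1/8
Σ = -1/24  ⇒  CG² = 768/35×(-1/24)² = 4/105
CG = −√(4/105) = -0.195180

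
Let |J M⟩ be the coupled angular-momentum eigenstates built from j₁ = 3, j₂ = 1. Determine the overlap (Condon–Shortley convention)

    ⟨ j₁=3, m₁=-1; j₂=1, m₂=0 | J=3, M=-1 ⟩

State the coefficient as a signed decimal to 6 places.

-0.288675  (= −√(1/12))

j₁+j₂−J=1  J+j₁−j₂=5  J−j₁+j₂=1  j₁+j₂+J+1=8
(j₁±m₁, j₂±m₂, J±M) = (2,4,1,1,2,4)
P² = 48
sum k=0..1:
  [0] +1/24 = 1/24
  [1] −1/12 = -1/12
S = -1/24
C² = P²·S² = 1/12 ; C = -0.288675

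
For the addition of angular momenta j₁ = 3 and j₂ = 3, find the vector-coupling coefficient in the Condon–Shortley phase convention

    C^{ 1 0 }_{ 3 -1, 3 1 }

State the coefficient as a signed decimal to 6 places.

−√(1/28) ≈ -0.188982

triangle: 5!·1!·1!/8! = 120/40320
(j±m)!: 2!·4!·4!·2!·1!·1! = 2304
prefactor² = (2J+1)·Δ·N² = 144/7
  k=3: −1/(3!·2!·1!·1!·0!·0!) = -1/12
  k=4: +1/(4!·1!·0!·0!·1!·1!) = 1/24
Σ = -1/24  ⇒  CG² = 144/7·(-1/24)² = 1/28
CG = −√(1/28) = -0.188982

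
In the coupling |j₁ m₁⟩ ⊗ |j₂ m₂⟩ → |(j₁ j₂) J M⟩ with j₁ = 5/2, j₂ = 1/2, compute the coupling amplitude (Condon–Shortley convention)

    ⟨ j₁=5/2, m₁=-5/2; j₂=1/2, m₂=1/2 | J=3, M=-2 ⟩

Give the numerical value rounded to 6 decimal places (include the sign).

triangle: 0!×5!×1!/7! = 120/5040
(j±m)!: 0!×5!×1!×0!×1!×5! = 14400
prefactor² = (2J+1)×Δ×N² = 2400
  k=0: +1/(0!×0!×5!×1!×0!×0!) = 1/120
Σ = 1/120  ⇒  CG² = 2400×1/120² = 1/6
CG = +√(1/6) = +0.408248

+0.408248  (= +√(1/6))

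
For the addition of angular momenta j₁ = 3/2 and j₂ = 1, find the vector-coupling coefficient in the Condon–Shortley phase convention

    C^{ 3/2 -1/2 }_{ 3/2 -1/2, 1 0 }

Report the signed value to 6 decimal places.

-0.258199

j₁+j₂−J=1  J+j₁−j₂=2  J−j₁+j₂=1  j₁+j₂+J+1=5
(j₁±m₁, j₂±m₂, J±M) = (1,2,1,1,1,2)
P² = 4/15
sum k=0..1:
  [0] +1/2 = 1/2
  [1] −1/1 = -1
S = -1/2
C² = P²·S² = 1/15 ; C = -0.258199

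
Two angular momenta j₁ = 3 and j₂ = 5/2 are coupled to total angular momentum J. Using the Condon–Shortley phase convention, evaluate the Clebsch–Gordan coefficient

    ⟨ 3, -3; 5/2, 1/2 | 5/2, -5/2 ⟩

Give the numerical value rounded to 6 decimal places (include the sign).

-0.487950  (= −√(5/21))

j₁+j₂−J=3  J+j₁−j₂=3  J−j₁+j₂=2  j₁+j₂+J+1=9
(j₁±m₁, j₂±m₂, J±M) = (0,6,3,2,0,5)
P² = 8640/7
sum k=3..3:
  [3] −1/72 = -1/72
S = -1/72
C² = P²·S² = 5/21 ; C = -0.487950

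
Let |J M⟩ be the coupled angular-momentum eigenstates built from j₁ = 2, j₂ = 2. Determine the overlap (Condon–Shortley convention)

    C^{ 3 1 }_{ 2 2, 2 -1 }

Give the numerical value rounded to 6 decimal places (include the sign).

+√(3/10) ≈ +0.547723

j₁+j₂−J=1  J+j₁−j₂=3  J−j₁+j₂=3  j₁+j₂+J+1=8
(j₁±m₁, j₂±m₂, J±M) = (4,0,1,3,4,2)
P² = 216/5
sum k=0..0:
  [0] +1/12 = 1/12
S = 1/12
C² = P²·S² = 3/10 ; C = +0.547723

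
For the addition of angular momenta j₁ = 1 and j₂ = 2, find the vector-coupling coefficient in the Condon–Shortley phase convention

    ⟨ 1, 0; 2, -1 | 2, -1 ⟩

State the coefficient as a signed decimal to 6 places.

triangle: 1!×1!×3!/6! = 6/720
(j±m)!: 1!×1!×1!×3!×1!×3! = 36
prefactor² = (2J+1)×Δ×N² = 3/2
  k=0: +1/(0!×1!×1!×1!×0!×2!) = 1/2
  k=1: −1/(1!×0!×0!×0!×1!×3!) = -1/6
Σ = 1/3  ⇒  CG² = 3/2×1/3² = 1/6
CG = +√(1/6) = +0.408248

+0.408248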